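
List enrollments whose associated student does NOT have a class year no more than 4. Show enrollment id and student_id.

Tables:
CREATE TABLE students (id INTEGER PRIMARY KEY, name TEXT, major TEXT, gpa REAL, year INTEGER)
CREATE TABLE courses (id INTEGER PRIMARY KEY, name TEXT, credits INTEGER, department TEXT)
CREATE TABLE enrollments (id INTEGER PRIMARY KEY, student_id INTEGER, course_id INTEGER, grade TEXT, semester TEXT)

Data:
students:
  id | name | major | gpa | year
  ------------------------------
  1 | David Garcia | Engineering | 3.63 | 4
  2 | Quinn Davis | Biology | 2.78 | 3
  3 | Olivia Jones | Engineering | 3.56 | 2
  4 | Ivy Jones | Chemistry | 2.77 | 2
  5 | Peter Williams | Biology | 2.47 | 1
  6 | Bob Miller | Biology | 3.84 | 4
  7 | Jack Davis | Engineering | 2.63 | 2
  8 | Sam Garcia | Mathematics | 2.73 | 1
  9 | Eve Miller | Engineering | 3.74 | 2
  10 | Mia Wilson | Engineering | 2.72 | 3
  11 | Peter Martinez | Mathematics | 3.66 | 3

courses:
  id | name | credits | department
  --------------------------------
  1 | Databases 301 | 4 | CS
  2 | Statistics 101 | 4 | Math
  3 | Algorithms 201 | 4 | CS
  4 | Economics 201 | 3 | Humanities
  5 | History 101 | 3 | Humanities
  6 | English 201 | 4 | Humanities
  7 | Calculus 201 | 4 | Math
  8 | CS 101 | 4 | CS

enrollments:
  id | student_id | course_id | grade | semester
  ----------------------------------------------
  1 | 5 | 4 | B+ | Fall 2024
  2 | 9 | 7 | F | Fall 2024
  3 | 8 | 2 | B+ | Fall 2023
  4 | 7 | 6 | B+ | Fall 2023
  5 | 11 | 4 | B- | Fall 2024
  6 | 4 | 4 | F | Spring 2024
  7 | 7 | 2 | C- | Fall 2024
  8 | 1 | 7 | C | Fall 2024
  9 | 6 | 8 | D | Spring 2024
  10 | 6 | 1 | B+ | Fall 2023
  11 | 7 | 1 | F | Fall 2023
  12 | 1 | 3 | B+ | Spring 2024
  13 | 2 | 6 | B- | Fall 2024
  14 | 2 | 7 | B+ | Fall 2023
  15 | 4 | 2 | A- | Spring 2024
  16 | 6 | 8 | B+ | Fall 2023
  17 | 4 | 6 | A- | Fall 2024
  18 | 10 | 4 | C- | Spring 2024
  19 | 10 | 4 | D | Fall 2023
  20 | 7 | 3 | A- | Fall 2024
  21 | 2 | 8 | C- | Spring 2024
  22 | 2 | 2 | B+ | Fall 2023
SELECT id, student_id FROM enrollments WHERE student_id NOT IN (SELECT id FROM students WHERE year <= 4)

Execution result:
(no rows)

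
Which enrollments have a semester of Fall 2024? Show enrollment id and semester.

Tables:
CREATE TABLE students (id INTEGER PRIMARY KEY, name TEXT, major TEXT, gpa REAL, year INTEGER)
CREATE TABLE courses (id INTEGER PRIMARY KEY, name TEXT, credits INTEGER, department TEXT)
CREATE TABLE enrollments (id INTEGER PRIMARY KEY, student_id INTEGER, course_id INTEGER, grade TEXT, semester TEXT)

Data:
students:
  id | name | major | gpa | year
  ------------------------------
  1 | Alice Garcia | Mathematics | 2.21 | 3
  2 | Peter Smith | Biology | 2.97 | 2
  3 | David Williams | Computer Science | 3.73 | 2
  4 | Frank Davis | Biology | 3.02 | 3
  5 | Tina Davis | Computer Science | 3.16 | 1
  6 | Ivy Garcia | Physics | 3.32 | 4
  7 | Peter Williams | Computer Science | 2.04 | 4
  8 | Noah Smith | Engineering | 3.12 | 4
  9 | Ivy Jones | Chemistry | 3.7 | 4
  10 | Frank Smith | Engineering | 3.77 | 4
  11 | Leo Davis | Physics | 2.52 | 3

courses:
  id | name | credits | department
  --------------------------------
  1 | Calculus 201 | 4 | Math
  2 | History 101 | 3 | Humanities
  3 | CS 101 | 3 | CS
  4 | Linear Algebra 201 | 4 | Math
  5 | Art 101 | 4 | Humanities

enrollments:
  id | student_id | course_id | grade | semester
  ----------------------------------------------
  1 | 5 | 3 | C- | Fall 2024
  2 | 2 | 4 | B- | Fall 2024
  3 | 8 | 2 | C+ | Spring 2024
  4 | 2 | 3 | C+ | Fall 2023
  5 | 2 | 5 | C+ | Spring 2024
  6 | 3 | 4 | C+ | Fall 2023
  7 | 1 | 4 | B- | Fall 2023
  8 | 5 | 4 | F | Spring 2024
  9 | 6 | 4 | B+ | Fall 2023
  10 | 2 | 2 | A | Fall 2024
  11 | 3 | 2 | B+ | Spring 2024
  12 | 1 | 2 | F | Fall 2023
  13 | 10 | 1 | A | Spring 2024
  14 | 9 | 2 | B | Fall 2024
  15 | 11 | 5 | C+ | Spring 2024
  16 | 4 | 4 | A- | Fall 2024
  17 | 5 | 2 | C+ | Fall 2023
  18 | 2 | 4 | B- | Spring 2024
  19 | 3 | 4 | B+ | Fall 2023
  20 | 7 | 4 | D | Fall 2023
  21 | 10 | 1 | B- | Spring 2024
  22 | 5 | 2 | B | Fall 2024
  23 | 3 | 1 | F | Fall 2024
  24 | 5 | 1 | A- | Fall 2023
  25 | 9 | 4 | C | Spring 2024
SELECT id, semester FROM enrollments WHERE semester = 'Fall 2024'

Execution result:
id | semester
1 | Fall 2024
2 | Fall 2024
10 | Fall 2024
14 | Fall 2024
16 | Fall 2024
22 | Fall 2024
23 | Fall 2024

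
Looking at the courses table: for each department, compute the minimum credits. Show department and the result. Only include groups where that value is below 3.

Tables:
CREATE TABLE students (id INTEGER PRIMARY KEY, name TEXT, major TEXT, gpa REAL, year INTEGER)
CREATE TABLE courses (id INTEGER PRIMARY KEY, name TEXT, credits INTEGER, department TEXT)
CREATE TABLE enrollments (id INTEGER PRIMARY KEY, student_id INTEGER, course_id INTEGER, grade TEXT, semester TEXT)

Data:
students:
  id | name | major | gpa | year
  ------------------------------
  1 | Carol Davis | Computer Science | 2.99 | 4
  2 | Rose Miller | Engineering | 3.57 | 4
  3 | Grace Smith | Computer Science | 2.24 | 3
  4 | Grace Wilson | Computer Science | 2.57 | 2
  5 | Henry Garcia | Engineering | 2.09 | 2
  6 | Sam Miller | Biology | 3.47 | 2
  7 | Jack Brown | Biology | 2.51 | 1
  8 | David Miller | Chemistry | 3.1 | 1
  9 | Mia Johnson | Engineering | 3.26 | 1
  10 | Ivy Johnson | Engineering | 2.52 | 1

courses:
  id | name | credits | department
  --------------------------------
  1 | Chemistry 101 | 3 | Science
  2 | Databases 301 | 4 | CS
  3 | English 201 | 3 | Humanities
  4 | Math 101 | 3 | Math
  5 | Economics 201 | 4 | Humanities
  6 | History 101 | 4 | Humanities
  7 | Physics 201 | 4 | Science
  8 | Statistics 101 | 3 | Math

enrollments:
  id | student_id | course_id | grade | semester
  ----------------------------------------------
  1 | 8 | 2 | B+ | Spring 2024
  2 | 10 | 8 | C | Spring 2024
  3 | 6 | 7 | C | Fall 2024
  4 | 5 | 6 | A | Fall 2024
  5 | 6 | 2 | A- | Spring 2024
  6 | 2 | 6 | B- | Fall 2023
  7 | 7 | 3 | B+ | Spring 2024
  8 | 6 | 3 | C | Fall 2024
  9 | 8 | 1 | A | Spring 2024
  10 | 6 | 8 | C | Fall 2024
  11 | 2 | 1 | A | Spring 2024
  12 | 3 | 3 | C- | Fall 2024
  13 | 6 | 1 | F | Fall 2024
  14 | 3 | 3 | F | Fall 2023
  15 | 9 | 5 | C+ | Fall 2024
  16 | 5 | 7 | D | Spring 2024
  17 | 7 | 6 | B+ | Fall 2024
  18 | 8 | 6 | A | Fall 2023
SELECT department, MIN(credits) AS min_credits FROM courses GROUP BY department HAVING MIN(credits) < 3

Execution result:
(no rows)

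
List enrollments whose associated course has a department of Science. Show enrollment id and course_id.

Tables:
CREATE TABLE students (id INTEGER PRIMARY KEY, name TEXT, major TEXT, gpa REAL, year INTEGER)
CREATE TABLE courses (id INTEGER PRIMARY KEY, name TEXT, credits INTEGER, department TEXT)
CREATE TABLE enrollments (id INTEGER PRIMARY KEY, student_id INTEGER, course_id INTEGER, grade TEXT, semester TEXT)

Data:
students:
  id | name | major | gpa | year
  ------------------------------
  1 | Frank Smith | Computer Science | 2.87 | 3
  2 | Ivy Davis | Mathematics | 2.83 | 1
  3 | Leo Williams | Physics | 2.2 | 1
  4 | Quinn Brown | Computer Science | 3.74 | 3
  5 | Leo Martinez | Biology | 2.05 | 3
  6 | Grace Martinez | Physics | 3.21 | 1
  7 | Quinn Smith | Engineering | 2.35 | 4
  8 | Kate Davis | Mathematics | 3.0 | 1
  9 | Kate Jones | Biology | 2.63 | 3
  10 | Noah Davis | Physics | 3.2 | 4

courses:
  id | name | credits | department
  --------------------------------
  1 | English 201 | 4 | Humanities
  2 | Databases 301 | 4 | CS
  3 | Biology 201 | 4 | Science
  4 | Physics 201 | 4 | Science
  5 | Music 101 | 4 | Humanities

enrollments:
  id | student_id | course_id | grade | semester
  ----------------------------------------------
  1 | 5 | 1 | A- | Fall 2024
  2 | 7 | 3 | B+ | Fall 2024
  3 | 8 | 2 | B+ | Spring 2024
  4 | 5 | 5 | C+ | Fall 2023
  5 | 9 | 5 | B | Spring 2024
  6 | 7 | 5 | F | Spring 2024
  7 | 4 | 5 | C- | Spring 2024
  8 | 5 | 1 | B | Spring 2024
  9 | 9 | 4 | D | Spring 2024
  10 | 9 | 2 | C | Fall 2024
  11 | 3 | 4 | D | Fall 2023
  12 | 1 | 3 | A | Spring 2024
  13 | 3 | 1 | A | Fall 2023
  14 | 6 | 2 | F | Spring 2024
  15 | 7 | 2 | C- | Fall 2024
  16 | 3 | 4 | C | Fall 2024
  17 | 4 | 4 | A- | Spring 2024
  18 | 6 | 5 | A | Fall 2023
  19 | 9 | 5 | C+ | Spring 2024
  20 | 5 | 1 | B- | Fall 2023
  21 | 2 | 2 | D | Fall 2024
SELECT id, course_id FROM enrollments WHERE course_id IN (SELECT id FROM courses WHERE department = 'Science')

Execution result:
id | course_id
2 | 3
9 | 4
11 | 4
12 | 3
16 | 4
17 | 4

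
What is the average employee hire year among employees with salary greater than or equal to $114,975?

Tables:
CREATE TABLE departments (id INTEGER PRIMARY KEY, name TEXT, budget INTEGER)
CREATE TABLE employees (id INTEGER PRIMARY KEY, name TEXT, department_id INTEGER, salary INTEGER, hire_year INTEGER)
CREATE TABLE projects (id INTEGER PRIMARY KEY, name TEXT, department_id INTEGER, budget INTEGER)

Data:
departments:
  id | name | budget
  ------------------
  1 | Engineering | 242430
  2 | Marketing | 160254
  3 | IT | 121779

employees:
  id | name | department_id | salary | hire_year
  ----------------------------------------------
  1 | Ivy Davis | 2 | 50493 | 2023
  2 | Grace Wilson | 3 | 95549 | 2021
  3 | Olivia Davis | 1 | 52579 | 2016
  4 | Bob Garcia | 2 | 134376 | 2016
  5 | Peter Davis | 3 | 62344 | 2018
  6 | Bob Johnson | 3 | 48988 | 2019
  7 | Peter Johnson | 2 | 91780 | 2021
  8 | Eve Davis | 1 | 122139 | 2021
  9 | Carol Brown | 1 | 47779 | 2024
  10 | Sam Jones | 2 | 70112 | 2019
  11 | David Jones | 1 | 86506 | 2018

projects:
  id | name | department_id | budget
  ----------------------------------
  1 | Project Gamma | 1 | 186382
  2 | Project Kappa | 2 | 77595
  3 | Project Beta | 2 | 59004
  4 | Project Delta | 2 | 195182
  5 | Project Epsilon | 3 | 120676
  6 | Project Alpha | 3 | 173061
SELECT AVG(hire_year) FROM employees WHERE salary >= 114975

Execution result:
2018.50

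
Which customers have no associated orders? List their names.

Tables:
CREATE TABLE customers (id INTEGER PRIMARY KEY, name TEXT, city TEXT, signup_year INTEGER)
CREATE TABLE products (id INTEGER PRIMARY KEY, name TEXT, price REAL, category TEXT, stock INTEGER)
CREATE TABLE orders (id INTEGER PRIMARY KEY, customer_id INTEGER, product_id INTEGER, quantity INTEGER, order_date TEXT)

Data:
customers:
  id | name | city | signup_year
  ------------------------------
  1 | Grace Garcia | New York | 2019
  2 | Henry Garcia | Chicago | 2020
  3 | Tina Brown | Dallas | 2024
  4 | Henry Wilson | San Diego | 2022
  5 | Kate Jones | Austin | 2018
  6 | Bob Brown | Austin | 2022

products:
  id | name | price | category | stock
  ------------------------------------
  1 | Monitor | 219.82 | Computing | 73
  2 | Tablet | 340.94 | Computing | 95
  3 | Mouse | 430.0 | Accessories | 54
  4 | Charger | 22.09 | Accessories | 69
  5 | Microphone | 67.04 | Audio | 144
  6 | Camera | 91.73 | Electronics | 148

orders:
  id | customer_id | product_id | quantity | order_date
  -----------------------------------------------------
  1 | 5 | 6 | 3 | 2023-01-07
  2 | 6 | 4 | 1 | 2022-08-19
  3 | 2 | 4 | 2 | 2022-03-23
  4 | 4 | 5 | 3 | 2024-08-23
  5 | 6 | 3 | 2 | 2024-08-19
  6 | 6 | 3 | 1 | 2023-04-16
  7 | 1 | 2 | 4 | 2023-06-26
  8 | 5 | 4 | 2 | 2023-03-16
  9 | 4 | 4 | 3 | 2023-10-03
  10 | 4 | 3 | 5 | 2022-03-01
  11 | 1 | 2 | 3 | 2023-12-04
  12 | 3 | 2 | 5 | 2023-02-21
SELECT p.name FROM customers p LEFT JOIN orders c ON c.customer_id = p.id WHERE c.id IS NULL

Execution result:
(no rows)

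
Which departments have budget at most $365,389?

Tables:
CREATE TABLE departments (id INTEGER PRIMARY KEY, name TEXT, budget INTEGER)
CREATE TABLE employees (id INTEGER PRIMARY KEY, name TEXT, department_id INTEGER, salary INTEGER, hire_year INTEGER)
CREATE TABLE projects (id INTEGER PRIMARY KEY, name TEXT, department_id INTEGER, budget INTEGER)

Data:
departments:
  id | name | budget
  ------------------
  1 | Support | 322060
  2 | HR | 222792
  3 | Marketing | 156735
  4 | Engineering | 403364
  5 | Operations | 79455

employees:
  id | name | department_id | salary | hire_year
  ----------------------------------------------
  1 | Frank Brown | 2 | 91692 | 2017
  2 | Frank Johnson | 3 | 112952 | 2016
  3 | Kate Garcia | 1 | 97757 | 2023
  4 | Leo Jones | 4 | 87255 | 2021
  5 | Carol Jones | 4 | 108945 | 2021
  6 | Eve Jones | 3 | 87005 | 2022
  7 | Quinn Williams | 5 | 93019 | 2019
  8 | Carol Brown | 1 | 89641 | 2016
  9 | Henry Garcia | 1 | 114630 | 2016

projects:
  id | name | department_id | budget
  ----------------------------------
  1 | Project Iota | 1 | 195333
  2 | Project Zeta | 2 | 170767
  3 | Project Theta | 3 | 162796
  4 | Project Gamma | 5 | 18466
SELECT name, budget FROM departments WHERE budget <= 365389

Execution result:
name | budget
Support | 322060
HR | 222792
Marketing | 156735
Operations | 79455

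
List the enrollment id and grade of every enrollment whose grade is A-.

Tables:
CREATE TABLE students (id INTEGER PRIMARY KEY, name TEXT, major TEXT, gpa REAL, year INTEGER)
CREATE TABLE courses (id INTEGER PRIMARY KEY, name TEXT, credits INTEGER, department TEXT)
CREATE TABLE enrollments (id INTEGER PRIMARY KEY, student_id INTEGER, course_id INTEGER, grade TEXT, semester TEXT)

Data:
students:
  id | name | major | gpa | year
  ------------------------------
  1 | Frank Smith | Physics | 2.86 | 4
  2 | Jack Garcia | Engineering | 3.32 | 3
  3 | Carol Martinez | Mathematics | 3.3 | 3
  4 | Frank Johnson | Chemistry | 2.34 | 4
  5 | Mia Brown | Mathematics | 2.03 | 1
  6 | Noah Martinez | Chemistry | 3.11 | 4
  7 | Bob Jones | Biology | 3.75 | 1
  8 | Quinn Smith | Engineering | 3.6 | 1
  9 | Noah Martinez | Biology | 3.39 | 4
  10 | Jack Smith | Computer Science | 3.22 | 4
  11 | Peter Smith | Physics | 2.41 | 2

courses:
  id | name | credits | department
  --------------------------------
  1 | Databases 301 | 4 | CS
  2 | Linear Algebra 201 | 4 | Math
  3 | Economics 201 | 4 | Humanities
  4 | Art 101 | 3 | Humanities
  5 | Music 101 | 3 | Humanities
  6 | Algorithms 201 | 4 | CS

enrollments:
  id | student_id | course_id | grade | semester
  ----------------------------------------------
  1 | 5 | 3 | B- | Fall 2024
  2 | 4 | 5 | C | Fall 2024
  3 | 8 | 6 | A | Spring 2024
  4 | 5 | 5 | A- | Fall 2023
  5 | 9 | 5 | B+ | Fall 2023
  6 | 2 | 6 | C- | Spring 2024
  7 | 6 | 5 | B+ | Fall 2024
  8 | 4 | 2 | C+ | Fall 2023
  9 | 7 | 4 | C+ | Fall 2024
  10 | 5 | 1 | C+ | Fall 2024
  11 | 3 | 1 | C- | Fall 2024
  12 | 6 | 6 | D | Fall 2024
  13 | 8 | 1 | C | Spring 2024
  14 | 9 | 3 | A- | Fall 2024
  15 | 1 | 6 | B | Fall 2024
SELECT id, grade FROM enrollments WHERE grade = 'A-'

Execution result:
id | grade
4 | A-
14 | A-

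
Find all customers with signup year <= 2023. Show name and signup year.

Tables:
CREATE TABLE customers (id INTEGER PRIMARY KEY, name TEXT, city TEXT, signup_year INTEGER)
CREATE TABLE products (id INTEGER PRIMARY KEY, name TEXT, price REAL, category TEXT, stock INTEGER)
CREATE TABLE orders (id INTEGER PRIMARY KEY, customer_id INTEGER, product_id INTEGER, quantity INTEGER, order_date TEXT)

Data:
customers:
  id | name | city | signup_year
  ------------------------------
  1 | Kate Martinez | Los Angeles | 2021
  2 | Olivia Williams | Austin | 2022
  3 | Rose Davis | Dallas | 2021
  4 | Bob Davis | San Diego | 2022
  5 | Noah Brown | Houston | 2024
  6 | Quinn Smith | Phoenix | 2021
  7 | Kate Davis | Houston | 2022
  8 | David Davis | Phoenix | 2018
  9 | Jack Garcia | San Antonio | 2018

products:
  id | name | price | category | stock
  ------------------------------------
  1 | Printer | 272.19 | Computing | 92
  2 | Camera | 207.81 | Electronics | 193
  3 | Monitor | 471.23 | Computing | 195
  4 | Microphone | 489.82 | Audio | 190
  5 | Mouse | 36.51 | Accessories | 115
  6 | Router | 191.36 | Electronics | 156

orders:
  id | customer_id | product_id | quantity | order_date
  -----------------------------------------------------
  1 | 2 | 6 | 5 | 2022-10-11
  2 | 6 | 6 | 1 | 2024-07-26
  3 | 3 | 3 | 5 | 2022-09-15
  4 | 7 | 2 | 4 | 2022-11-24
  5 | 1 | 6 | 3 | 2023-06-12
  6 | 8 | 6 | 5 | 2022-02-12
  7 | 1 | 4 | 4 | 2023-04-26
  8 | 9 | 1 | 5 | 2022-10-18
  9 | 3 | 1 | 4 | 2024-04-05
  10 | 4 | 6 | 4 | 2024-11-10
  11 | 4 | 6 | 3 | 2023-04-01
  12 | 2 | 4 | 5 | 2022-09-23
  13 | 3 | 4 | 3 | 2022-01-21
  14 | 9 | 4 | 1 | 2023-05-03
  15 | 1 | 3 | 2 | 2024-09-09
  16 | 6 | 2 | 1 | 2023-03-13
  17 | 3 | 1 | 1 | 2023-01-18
SELECT name, signup_year FROM customers WHERE signup_year <= 2023

Execution result:
name | signup_year
Kate Martinez | 2021
Olivia Williams | 2022
Rose Davis | 2021
Bob Davis | 2022
Quinn Smith | 2021
Kate Davis | 2022
David Davis | 2018
Jack Garcia | 2018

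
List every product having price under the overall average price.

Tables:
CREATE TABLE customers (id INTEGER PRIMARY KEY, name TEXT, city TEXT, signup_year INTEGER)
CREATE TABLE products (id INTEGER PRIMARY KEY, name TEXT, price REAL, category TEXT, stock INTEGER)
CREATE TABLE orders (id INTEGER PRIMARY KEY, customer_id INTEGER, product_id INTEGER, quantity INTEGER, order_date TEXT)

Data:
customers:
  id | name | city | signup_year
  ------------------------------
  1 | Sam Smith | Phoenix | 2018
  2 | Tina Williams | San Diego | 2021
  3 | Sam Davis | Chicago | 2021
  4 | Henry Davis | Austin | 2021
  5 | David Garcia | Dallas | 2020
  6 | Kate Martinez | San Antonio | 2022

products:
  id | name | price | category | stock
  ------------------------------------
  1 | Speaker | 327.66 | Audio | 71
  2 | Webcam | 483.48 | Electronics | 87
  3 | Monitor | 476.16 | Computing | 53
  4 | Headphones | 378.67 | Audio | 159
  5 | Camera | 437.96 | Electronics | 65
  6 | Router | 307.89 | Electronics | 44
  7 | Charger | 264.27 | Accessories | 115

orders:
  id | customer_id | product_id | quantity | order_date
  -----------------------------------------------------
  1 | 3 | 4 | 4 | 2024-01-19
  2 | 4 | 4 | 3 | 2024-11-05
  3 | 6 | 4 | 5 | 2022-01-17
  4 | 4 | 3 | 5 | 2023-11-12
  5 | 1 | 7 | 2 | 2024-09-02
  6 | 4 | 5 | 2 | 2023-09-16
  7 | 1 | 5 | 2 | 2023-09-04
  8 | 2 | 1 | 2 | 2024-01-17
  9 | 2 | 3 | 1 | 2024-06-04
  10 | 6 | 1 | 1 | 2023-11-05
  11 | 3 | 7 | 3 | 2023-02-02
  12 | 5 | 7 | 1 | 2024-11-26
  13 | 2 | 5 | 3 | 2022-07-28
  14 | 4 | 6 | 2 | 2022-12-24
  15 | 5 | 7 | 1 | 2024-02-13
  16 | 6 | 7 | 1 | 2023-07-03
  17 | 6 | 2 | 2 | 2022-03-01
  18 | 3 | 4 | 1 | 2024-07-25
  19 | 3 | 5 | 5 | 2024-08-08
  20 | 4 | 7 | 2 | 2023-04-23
SELECT name, price FROM products WHERE price < (SELECT AVG(price) FROM products)

Execution result:
name | price
Speaker | 327.66
Headphones | 378.67
Router | 307.89
Charger | 264.27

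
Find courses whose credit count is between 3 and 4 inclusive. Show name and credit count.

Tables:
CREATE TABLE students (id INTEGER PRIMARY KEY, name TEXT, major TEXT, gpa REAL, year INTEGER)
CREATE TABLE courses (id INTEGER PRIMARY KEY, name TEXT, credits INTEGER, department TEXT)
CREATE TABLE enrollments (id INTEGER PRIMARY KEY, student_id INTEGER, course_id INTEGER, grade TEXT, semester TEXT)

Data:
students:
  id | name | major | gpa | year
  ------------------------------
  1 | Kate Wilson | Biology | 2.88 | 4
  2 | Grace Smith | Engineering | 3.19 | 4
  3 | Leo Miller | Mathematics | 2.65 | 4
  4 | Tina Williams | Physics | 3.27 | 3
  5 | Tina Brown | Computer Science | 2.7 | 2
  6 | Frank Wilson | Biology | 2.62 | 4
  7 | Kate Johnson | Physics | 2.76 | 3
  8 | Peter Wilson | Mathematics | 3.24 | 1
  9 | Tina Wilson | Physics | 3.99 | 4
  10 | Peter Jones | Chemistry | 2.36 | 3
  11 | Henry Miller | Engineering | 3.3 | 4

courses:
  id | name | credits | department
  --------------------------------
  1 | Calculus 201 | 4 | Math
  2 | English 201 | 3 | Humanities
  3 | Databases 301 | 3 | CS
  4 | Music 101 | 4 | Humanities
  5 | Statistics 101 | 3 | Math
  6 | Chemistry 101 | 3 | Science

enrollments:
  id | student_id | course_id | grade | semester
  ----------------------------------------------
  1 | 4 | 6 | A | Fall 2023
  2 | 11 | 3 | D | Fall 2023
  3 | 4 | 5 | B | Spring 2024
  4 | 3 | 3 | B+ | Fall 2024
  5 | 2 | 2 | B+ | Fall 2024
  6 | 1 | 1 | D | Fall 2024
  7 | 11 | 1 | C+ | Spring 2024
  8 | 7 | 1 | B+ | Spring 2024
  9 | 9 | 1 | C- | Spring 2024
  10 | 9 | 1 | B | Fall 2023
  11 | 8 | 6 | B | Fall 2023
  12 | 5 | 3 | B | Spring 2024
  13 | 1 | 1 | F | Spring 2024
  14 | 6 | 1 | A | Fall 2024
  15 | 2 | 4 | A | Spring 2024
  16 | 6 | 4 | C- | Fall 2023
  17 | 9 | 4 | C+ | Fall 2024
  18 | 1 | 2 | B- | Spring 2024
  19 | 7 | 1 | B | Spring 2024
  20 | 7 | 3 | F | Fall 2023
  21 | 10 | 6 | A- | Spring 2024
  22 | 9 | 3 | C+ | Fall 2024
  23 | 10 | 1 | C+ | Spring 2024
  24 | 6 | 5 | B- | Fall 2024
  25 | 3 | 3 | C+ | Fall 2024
SELECT name, credits FROM courses WHERE credits BETWEEN 3 AND 4

Execution result:
name | credits
Calculus 201 | 4
English 201 | 3
Databases 301 | 3
Music 101 | 4
Statistics 101 | 3
Chemistry 101 | 3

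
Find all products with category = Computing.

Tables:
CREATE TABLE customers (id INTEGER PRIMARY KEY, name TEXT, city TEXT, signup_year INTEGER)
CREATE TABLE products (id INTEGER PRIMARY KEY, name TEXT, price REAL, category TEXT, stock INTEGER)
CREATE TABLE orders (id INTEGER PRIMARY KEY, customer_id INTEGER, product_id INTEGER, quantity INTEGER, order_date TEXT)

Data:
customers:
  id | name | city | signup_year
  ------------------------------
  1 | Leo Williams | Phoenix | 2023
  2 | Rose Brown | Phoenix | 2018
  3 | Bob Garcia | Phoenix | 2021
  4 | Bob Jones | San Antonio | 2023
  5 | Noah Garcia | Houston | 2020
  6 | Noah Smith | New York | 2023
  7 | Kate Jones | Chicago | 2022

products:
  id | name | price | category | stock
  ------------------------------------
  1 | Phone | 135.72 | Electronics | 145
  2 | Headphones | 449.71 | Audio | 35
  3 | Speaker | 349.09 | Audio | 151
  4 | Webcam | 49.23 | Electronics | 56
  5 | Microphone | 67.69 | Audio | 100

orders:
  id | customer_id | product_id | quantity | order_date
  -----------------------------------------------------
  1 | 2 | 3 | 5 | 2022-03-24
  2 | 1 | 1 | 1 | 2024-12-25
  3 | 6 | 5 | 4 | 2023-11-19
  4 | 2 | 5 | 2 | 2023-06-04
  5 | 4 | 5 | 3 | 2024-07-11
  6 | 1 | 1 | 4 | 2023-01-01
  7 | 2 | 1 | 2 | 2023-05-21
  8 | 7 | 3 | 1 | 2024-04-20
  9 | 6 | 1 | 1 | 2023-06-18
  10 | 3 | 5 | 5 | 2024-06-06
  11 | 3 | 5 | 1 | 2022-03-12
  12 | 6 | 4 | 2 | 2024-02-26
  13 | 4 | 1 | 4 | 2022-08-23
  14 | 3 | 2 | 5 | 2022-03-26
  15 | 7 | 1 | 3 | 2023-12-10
SELECT name, category FROM products WHERE category = 'Computing'

Execution result:
(no rows)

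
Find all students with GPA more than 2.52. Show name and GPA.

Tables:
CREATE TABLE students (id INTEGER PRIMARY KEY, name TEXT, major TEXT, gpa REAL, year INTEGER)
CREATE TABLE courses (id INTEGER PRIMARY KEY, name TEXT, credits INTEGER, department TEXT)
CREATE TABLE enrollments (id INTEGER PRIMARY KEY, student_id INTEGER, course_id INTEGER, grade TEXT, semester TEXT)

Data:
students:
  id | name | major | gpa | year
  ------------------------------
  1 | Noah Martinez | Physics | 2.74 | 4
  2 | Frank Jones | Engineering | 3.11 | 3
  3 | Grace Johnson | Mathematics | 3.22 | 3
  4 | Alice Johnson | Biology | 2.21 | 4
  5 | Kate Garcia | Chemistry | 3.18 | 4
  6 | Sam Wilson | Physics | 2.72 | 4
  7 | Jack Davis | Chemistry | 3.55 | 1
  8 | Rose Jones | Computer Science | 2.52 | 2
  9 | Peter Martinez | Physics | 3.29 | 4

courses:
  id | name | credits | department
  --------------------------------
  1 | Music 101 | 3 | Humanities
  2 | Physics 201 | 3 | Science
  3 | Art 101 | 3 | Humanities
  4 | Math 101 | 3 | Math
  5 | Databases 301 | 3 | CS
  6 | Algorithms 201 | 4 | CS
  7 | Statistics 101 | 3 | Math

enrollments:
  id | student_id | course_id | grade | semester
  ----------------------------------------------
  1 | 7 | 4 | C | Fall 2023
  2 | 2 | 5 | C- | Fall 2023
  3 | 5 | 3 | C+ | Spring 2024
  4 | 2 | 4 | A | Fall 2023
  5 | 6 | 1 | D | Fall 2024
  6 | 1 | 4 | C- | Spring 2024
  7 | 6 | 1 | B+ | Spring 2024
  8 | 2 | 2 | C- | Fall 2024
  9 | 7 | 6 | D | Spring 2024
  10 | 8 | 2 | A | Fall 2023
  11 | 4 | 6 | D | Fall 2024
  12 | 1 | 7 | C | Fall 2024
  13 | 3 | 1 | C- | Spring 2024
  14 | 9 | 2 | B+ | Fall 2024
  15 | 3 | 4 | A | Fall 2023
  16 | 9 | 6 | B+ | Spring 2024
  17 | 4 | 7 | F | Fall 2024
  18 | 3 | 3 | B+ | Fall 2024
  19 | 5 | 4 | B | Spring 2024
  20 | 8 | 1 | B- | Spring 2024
SELECT name, gpa FROM students WHERE gpa > 2.52

Execution result:
name | gpa
Noah Martinez | 2.74
Frank Jones | 3.11
Grace Johnson | 3.22
Kate Garcia | 3.18
Sam Wilson | 2.72
Jack Davis | 3.55
Peter Martinez | 3.29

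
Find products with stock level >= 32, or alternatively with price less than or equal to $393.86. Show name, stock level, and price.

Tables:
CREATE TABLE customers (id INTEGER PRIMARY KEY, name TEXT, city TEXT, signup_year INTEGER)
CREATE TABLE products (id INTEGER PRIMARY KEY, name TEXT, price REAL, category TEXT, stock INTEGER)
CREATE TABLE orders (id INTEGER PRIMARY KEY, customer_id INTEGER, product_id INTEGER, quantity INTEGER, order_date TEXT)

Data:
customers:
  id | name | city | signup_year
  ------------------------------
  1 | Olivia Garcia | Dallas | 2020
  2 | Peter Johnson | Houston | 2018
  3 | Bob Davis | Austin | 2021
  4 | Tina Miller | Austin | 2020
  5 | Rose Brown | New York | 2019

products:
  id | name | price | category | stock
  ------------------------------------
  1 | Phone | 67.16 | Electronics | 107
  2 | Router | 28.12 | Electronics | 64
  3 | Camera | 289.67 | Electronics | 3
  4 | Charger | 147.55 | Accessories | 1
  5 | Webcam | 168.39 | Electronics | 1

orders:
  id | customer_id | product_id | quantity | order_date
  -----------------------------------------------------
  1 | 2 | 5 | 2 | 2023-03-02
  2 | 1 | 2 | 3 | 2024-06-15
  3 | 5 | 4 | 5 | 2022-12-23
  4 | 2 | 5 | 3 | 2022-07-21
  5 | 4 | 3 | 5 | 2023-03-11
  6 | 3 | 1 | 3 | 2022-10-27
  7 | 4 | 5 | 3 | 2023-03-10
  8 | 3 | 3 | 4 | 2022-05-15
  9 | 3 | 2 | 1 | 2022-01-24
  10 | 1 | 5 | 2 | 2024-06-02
SELECT name, stock, price FROM products WHERE stock >= 32 OR price <= 393.86

Execution result:
name | stock | price
Phone | 107 | 67.16
Router | 64 | 28.12
Camera | 3 | 289.67
Charger | 1 | 147.55
Webcam | 1 | 168.39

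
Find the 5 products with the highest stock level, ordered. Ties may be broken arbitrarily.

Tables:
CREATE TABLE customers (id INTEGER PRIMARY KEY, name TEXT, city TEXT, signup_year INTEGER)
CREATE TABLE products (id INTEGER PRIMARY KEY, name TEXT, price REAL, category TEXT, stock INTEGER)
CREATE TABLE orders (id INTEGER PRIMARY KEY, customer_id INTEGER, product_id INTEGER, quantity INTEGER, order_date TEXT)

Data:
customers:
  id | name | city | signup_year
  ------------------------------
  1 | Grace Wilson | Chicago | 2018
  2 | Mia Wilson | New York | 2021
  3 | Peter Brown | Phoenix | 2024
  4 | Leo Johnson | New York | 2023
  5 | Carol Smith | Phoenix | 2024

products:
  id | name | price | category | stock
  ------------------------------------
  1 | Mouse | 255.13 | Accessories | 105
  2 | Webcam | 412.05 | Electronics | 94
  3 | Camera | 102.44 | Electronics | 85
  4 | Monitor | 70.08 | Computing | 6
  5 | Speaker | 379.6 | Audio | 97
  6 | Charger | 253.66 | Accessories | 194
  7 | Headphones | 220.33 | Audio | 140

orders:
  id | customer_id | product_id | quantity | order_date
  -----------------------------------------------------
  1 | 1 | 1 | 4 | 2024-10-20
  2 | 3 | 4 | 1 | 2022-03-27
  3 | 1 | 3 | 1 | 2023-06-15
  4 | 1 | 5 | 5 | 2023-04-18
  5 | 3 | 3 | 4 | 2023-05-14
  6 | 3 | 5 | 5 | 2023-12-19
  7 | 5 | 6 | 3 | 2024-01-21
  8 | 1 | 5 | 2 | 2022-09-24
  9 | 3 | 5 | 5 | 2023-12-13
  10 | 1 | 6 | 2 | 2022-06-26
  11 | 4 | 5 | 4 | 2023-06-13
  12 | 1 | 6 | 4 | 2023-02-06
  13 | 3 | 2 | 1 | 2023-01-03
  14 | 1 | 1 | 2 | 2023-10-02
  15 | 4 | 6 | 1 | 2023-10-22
SELECT name, stock FROM products ORDER BY stock DESC LIMIT 5

Execution result:
name | stock
Charger | 194
Headphones | 140
Mouse | 105
Speaker | 97
Webcam | 94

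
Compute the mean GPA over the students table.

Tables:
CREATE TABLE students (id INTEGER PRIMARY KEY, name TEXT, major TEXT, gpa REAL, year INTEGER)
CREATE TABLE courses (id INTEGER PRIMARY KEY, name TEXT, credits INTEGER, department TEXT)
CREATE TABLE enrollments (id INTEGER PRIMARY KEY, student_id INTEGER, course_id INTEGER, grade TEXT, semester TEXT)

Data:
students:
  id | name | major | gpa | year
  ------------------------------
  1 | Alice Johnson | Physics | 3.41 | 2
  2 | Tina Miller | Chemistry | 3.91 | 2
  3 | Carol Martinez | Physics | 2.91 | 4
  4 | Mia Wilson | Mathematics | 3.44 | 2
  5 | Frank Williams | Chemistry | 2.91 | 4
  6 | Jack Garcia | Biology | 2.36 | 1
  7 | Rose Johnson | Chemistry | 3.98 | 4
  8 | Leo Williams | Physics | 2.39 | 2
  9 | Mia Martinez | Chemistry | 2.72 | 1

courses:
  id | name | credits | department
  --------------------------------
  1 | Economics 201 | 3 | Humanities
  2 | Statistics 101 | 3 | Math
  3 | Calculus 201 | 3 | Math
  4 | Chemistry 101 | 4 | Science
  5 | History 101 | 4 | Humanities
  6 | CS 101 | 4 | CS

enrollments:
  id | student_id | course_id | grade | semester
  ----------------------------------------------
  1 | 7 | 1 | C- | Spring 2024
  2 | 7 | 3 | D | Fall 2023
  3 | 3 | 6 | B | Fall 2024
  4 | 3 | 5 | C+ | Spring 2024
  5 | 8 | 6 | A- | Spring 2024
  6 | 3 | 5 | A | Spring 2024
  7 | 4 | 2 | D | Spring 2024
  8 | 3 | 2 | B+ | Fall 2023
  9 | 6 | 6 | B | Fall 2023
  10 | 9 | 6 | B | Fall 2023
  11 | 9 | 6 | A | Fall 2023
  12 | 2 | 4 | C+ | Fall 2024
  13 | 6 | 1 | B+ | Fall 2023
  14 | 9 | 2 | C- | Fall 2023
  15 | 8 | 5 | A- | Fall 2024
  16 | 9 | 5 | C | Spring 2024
SELECT AVG(gpa) FROM students

Execution result:
3.11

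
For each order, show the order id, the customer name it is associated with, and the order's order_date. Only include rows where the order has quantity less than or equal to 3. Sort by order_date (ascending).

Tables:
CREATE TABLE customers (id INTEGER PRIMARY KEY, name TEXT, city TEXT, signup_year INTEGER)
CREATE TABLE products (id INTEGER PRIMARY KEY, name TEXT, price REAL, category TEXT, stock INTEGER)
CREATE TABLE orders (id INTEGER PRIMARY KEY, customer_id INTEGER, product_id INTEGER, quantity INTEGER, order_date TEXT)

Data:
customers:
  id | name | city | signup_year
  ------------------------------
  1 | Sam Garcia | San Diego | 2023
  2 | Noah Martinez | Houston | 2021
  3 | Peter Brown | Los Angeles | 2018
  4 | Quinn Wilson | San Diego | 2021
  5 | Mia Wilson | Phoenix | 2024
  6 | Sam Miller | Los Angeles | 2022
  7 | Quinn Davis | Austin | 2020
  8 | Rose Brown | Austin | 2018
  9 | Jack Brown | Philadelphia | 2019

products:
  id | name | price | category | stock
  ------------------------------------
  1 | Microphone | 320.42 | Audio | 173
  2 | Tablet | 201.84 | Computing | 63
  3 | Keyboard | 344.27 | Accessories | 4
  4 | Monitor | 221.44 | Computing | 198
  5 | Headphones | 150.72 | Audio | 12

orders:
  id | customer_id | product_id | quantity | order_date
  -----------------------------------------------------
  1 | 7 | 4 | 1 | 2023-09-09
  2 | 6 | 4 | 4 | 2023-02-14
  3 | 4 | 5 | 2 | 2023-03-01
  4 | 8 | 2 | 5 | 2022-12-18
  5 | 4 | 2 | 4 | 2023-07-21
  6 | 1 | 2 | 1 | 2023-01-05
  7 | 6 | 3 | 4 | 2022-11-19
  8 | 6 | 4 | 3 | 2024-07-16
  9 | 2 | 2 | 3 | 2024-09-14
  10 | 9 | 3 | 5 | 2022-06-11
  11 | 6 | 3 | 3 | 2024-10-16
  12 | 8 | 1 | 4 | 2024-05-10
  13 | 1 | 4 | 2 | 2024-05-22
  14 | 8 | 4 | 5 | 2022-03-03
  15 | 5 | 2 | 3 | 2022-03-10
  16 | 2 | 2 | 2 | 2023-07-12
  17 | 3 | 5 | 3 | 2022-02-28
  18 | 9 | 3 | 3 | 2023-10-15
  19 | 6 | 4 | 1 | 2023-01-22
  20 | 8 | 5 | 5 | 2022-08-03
SELECT c.id, p.name AS customer, c.order_date FROM orders c JOIN customers p ON c.customer_id = p.id WHERE c.quantity <= 3 ORDER BY c.order_date ASC

Execution result:
id | customer | order_date
17 | Peter Brown | 2022-02-28
15 | Mia Wilson | 2022-03-10
6 | Sam Garcia | 2023-01-05
19 | Sam Miller | 2023-01-22
3 | Quinn Wilson | 2023-03-01
16 | Noah Martinez | 2023-07-12
1 | Quinn Davis | 2023-09-09
18 | Jack Brown | 2023-10-15
13 | Sam Garcia | 2024-05-22
8 | Sam Miller | 2024-07-16
9 | Noah Martinez | 2024-09-14
11 | Sam Miller | 2024-10-16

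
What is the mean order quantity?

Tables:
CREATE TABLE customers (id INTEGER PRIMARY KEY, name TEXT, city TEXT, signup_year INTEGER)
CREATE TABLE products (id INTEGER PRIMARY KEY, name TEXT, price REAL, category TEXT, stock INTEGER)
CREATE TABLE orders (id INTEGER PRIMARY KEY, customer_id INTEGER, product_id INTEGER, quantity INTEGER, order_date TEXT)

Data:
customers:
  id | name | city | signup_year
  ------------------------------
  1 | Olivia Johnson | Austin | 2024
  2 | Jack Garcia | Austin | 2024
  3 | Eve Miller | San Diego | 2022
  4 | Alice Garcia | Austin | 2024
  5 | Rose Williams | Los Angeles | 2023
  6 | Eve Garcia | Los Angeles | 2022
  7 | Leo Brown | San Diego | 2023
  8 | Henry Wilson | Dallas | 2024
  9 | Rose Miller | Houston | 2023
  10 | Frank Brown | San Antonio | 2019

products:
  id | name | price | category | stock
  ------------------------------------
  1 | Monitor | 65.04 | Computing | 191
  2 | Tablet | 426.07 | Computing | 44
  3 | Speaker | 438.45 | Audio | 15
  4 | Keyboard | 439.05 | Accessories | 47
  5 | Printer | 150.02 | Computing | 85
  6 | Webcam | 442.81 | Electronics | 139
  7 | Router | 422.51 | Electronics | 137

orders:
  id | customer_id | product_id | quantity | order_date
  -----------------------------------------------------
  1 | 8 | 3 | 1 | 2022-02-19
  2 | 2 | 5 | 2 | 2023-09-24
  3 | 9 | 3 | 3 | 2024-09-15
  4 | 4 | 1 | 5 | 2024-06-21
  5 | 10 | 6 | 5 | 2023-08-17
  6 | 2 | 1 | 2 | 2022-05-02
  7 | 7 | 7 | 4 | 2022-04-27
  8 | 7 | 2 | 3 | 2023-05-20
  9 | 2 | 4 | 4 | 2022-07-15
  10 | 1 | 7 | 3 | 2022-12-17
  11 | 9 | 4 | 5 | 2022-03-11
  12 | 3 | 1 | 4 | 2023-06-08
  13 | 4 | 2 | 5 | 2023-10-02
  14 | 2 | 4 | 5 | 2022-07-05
SELECT AVG(quantity) FROM orders

Execution result:
3.64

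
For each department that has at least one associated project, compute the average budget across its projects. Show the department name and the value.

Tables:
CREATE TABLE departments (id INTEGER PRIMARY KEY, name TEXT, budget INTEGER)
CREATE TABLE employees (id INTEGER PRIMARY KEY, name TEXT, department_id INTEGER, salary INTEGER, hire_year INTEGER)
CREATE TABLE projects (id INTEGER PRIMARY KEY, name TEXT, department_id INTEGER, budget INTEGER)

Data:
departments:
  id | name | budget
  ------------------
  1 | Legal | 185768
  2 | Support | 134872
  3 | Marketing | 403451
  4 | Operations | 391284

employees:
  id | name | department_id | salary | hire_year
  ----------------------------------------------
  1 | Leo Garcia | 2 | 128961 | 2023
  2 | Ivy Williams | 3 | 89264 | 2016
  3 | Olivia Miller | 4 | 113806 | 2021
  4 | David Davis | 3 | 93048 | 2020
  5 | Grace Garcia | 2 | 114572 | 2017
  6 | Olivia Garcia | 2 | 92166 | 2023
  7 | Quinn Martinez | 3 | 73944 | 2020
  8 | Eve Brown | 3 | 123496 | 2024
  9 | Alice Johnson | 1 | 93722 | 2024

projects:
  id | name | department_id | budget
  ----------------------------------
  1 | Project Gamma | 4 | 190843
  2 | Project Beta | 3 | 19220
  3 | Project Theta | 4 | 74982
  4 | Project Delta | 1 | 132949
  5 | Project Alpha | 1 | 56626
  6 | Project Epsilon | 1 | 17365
SELECT p.name, AVG(c.budget) AS avg_budget FROM projects c JOIN departments p ON c.department_id = p.id GROUP BY p.id, p.name

Execution result:
name | avg_budget
Legal | 68980.00
Marketing | 19220.00
Operations | 132912.50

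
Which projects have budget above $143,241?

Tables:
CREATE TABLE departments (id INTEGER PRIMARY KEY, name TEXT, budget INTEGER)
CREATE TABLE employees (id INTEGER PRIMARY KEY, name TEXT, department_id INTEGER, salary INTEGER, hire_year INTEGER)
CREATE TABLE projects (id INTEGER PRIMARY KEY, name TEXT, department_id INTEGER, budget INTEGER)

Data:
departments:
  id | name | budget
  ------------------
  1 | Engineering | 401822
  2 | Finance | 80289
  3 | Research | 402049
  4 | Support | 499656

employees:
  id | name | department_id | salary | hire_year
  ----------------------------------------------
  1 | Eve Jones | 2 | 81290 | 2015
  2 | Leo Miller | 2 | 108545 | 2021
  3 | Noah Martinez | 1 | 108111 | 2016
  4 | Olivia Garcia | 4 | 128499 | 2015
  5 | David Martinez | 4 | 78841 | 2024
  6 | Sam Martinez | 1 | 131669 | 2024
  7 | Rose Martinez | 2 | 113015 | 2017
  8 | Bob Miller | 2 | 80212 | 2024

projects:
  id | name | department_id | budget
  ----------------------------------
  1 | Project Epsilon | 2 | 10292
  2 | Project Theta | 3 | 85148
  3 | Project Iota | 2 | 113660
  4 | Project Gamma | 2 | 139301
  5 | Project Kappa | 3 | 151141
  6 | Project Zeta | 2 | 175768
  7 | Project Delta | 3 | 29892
SELECT name, budget FROM projects WHERE budget > 143241

Execution result:
name | budget
Project Kappa | 151141
Project Zeta | 175768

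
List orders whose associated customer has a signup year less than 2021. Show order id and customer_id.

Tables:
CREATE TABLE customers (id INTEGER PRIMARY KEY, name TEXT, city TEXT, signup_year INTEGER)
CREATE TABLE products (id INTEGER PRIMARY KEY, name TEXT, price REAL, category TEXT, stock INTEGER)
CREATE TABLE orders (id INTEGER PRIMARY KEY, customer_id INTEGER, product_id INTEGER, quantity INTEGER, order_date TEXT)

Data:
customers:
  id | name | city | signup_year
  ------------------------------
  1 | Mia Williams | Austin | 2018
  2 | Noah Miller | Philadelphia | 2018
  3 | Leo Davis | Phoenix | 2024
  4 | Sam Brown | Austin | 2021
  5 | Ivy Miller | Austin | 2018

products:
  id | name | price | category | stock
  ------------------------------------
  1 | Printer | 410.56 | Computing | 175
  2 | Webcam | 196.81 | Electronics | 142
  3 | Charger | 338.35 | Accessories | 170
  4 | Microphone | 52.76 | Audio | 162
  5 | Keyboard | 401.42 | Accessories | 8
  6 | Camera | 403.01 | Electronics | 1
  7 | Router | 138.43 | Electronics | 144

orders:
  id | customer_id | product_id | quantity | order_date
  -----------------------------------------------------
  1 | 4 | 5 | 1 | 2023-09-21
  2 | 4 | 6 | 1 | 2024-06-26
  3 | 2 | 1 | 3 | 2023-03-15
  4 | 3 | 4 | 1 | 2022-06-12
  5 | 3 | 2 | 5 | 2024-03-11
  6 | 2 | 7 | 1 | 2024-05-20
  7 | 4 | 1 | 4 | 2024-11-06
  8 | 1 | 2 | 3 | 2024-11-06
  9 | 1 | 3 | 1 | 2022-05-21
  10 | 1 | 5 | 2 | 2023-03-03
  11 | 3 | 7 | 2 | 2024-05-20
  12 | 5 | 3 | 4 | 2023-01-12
SELECT id, customer_id FROM orders WHERE customer_id IN (SELECT id FROM customers WHERE signup_year < 2021)

Execution result:
id | customer_id
3 | 2
6 | 2
8 | 1
9 | 1
10 | 1
12 | 5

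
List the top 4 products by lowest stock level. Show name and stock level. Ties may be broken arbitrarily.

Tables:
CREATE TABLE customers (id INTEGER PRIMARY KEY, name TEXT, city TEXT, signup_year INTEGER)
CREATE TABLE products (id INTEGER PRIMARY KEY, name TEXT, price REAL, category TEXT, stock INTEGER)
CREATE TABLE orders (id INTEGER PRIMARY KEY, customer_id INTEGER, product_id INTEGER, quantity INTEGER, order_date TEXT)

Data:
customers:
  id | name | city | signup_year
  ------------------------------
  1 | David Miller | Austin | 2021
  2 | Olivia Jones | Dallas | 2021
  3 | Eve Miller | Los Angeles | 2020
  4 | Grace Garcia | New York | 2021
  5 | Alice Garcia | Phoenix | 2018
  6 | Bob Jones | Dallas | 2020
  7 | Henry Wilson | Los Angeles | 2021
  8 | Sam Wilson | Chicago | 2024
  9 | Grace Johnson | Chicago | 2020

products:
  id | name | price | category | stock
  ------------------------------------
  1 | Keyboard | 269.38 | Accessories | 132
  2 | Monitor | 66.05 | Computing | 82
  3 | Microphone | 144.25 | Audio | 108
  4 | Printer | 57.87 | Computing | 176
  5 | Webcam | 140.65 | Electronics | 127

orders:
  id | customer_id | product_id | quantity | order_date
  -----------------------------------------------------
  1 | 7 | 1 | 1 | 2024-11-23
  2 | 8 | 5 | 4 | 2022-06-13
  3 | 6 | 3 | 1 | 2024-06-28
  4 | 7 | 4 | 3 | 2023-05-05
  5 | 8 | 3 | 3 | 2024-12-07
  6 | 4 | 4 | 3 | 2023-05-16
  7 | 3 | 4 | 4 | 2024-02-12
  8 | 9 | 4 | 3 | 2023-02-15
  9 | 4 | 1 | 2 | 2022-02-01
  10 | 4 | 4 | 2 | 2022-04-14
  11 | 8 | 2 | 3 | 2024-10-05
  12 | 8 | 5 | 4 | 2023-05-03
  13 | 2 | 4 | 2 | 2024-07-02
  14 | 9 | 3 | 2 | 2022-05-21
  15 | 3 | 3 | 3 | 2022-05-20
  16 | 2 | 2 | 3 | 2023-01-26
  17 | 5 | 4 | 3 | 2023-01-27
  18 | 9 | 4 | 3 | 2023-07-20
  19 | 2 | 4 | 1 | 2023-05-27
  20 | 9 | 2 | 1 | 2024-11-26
SELECT name, stock FROM products ORDER BY stock ASC LIMIT 4

Execution result:
name | stock
Monitor | 82
Microphone | 108
Webcam | 127
Keyboard | 132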